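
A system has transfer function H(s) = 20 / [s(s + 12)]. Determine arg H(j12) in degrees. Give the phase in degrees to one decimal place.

∠(j12 + 12) = arctan(12/12) = 45.00°
∠(j12) = 90.00°
∠H(j12) = − (45.00° + 90.00°) = -135.00°

-135.0°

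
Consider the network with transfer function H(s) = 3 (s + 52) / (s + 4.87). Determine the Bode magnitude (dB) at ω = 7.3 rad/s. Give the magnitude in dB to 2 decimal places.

25.08 dB

|j7.3 + 52| = √(7.3² + 52²) = 52.51
|j7.3 + 4.87| = √(7.3² + 4.87²) = 8.775
|H(j7.3)| = 3 × 52.51 / 8.775 = 17.951
20 log₁₀(17.951) = 25.082 dB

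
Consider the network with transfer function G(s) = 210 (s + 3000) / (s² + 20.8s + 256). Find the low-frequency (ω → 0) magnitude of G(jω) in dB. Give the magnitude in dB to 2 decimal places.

67.82 dB

G(0) = 210 × 3000 / 256 = 2460.9
20 log₁₀(2460.9) = 67.822 dB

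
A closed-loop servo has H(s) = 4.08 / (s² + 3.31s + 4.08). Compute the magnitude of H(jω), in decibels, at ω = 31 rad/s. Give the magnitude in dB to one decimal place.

-47.5 dB

|(j31)² + 3.31(j31) + 4.08| = |-956.92 + j102.61| = 962.4
|H(j31)| = 4.08 / 962.4 = 0.0042394
20 log₁₀(0.0042394) = -47.45 dB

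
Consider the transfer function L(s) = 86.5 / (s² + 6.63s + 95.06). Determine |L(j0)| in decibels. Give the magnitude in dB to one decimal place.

L(0) = 86.5 / 95.06 = 0.90995
20 log₁₀(0.90995) = -0.82 dB

-0.8 dB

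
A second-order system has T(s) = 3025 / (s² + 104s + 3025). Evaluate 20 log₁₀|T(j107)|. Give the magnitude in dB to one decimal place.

|(j107)² + 104(j107) + 3025| = |-8424 + j11128| = 1.396e+04
|T(j107)| = 3025 / 1.396e+04 = 0.21674
20 log₁₀(0.21674) = -13.28 dB

-13.3 dB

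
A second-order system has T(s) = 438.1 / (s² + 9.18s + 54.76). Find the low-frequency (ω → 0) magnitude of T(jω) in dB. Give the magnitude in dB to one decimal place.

T(0) = 438.1 / 54.76 = 8.0004
20 log₁₀(8.0004) = 18.06 dB

18.1 dB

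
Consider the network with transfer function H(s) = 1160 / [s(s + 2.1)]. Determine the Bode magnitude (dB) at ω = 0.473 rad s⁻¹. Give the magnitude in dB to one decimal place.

|j0.473 + 2.1| = √(0.473² + 2.1²) = 2.153
|j0.473| = 0.473
|H(j0.473)| = 1160 / (2.153 × 0.473) = 1139.3
20 log₁₀(1139.3) = 61.13 dB

61.1 dB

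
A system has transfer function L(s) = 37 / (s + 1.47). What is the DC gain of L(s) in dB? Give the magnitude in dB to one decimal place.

L(0) = 37 / 1.47 = 25.17
20 log₁₀(25.17) = 28.02 dB

28.0 dB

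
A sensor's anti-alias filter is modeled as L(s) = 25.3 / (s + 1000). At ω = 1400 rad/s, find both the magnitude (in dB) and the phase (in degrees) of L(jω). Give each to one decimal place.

|j1400 + 1000| = √(1400² + 1000²) = 1720
|L(j1400)| = 25.3 / 1720 = 0.014705
20 log₁₀(0.014705) = -36.65 dB
∠(j1400 + 1000) = arctan(1400/1000) = 54.46°
∠L(j1400) = −54.46° = -54.46°

|L| = -36.7 dB, ∠L = -54.5°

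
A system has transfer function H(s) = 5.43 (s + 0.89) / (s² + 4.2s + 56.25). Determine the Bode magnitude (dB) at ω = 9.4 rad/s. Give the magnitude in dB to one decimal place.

0.1 dB

|j9.4 + 0.89| = √(9.4² + 0.89²) = 9.442
|(j9.4)² + 4.2(j9.4) + 56.25| = |-32.11 + j39.48| = 50.89
|H(j9.4)| = 5.43 × 9.442 / 50.89 = 1.0075
20 log₁₀(1.0075) = 0.06 dB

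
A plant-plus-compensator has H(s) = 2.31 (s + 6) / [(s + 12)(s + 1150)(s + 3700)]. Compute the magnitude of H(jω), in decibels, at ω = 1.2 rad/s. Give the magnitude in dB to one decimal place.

-131.2 dB

|j1.2 + 6| = √(1.2² + 6²) = 6.119
|j1.2 + 12| = √(1.2² + 12²) = 12.06
|j1.2 + 1150| = √(1.2² + 1150²) = 1150
|j1.2 + 3700| = √(1.2² + 3700²) = 3700
|H(j1.2)| = 2.31 × 6.119 / (12.06 × 1150 × 3700) = 2.7545e-07
20 log₁₀(2.7545e-07) = -131.20 dB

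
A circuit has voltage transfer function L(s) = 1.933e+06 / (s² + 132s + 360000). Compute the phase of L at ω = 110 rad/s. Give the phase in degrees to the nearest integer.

-2°

∠[(j110)² + 132(j110) + 360000] = ∠[3.479e+05 + j14520] = 2.39°
∠L(j110) = −2.39° = -2.39°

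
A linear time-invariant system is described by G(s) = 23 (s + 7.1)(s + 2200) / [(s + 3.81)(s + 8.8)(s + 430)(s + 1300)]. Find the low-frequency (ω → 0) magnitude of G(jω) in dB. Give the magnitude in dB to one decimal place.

G(0) = 23 × 7.1 × 2200 / (3.81 × 8.8 × 430 × 1300) = 0.019169
20 log₁₀(0.019169) = -34.35 dB

-34.3 dB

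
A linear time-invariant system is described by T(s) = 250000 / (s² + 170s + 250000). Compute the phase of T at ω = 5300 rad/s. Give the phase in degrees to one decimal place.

∠[(j5300)² + 170(j5300) + 250000] = ∠[-2.784e+07 + j9.01e+05] = 178.15°
∠T(j5300) = −178.15° = -178.15°

-178.1°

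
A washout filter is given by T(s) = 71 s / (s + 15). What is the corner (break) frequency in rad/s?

15 rad/s

The single real pole at s = −15 gives a corner at ω = 15 rad/s.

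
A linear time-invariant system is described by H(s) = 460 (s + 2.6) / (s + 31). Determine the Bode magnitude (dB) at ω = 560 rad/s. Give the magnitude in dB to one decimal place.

|j560 + 2.6| = √(560² + 2.6²) = 560
|j560 + 31| = √(560² + 31²) = 560.9
|H(j560)| = 460 × 560 / 560.9 = 459.3
20 log₁₀(459.3) = 53.24 dB

53.2 dB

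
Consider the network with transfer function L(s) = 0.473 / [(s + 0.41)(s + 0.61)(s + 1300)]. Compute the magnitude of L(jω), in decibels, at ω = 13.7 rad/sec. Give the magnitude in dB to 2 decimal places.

|j13.7 + 0.41| = √(13.7² + 0.41²) = 13.71
|j13.7 + 0.61| = √(13.7² + 0.61²) = 13.71
|j13.7 + 1300| = √(13.7² + 1300²) = 1300
|L(j13.7)| = 0.473 / (13.71 × 13.71 × 1300) = 1.9357e-06
20 log₁₀(1.9357e-06) = -114.263 dB

-114.26 dB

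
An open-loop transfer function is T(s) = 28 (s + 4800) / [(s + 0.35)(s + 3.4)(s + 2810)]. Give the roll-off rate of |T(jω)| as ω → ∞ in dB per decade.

With 1 zero and 3 poles, the high-frequency asymptotic slope is 20 × (1 − 3) = -40 dB/decade.

-40 dB/decade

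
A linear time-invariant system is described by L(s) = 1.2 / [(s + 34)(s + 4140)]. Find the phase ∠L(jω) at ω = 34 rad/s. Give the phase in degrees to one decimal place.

-45.5 deg

∠(j34 + 34) = arctan(34/34) = 45.00°
∠(j34 + 4140) = arctan(34/4140) = 0.47°
∠L(j34) = − (45.00° + 0.47°) = -45.47°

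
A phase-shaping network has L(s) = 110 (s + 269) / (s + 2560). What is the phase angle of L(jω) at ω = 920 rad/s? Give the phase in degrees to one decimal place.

53.9°

∠(j920 + 269) = arctan(920/269) = 73.70°
∠(j920 + 2560) = arctan(920/2560) = 19.77°
∠L(j920) = 73.70° − 19.77° = 53.93°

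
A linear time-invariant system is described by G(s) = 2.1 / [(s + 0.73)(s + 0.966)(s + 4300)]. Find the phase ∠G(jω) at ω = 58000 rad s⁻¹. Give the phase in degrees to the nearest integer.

∠(j58000 + 0.73) = arctan(58000/0.73) = 90.00°
∠(j58000 + 0.966) = arctan(58000/0.966) = 90.00°
∠(j58000 + 4300) = arctan(58000/4300) = 85.76°
∠G(j58000) = − (90.00° + 90.00° + 85.76°) = -265.76°

-266°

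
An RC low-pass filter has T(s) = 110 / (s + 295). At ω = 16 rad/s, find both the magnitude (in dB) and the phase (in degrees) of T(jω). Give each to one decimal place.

|T| = -8.6 dB, ∠T = -3.1°

|j16 + 295| = √(16² + 295²) = 295.4
|T(j16)| = 110 / 295.4 = 0.37233
20 log₁₀(0.37233) = -8.58 dB
∠(j16 + 295) = arctan(16/295) = 3.10°
∠T(j16) = −3.10° = -3.10°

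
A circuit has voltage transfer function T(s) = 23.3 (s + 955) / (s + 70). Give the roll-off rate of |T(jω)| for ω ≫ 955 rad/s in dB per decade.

0 dB/decade

With 1 zero and 1 pole, the high-frequency asymptotic slope is 20 × (1 − 1) = 0 dB/decade.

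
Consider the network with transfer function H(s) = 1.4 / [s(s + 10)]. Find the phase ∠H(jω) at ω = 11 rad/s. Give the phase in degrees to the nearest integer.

-138°

∠(j11 + 10) = arctan(11/10) = 47.73°
∠(j11) = 90.00°
∠H(j11) = − (47.73° + 90.00°) = -137.73°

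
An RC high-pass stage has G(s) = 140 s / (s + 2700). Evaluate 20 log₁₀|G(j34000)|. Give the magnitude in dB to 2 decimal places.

42.90 dB

|j34000| = 3.4e+04
|j34000 + 2700| = √(34000² + 2700²) = 3.411e+04
|G(j34000)| = 140 × 3.4e+04 / 3.411e+04 = 139.56
20 log₁₀(139.56) = 42.895 dB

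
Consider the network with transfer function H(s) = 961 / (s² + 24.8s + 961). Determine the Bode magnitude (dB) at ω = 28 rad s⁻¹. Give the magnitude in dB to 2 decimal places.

2.55 dB

|(j28)² + 24.8(j28) + 961| = |177 + j694.4| = 716.6
|H(j28)| = 961 / 716.6 = 1.341
20 log₁₀(1.341) = 2.549 dB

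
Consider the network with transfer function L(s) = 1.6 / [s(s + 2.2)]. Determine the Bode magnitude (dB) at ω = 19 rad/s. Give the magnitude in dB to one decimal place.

-47.1 dB

|j19 + 2.2| = √(19² + 2.2²) = 19.13
|j19| = 19
|L(j19)| = 1.6 / (19.13 × 19) = 0.0044027
20 log₁₀(0.0044027) = -47.13 dB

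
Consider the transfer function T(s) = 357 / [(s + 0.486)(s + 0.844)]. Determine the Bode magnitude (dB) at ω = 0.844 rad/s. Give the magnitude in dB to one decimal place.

49.7 dB

|j0.844 + 0.486| = √(0.844² + 0.486²) = 0.9739
|j0.844 + 0.844| = √(0.844² + 0.844²) = 1.194
|T(j0.844)| = 357 / (0.9739 × 1.194) = 307.1
20 log₁₀(307.1) = 49.75 dB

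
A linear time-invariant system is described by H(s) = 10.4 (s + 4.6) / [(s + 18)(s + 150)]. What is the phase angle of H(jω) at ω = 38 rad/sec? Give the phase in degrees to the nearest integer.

∠(j38 + 4.6) = arctan(38/4.6) = 83.10°
∠(j38 + 18) = arctan(38/18) = 64.65°
∠(j38 + 150) = arctan(38/150) = 14.22°
∠H(j38) = 83.10° − (64.65° + 14.22°) = 4.23°

4°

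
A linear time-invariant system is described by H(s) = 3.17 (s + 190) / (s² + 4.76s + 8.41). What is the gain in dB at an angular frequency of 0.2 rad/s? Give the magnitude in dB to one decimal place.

37.1 dB

|j0.2 + 190| = √(0.2² + 190²) = 190
|(j0.2)² + 4.76(j0.2) + 8.41| = |8.37 + j0.952| = 8.424
|H(j0.2)| = 3.17 × 190 / 8.424 = 71.498
20 log₁₀(71.498) = 37.09 dB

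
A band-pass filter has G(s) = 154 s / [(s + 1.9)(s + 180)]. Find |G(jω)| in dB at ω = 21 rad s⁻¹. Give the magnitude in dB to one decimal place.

-1.4 dB

|j21| = 21
|j21 + 1.9| = √(21² + 1.9²) = 21.09
|j21 + 180| = √(21² + 180²) = 181.2
|G(j21)| = 154 × 21 / (21.09 × 181.2) = 0.84633
20 log₁₀(0.84633) = -1.45 dB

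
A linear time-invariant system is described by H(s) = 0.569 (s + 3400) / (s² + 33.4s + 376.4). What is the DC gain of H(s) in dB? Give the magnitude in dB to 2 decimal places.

14.22 dB

H(0) = 0.569 × 3400 / 376.4 = 5.1397
20 log₁₀(5.1397) = 14.219 dB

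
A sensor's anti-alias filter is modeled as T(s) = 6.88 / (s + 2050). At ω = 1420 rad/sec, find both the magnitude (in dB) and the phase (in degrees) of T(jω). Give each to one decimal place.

|T| = -51.2 dB, ∠T = -34.7°

|j1420 + 2050| = √(1420² + 2050²) = 2494
|T(j1420)| = 6.88 / 2494 = 0.0027589
20 log₁₀(0.0027589) = -51.19 dB
∠(j1420 + 2050) = arctan(1420/2050) = 34.71°
∠T(j1420) = −34.71° = -34.71°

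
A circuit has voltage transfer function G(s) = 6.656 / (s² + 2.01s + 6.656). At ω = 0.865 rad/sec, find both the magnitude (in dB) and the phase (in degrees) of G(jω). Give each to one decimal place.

|(j0.865)² + 2.01(j0.865) + 6.656| = |5.9078 + j1.7386| = 6.158
|G(j0.865)| = 6.656 / 6.158 = 1.0808
20 log₁₀(1.0808) = 0.68 dB
∠[(j0.865)² + 2.01(j0.865) + 6.656] = ∠[5.9078 + j1.7386] = 16.40°
∠G(j0.865) = −16.40° = -16.40°

|G| = 0.7 dB, ∠G = -16.4°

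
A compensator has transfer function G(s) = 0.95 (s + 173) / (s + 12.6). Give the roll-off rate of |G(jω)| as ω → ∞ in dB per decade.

With 1 zero and 1 pole, the high-frequency asymptotic slope is 20 × (1 − 1) = 0 dB/decade.

0 dB/decade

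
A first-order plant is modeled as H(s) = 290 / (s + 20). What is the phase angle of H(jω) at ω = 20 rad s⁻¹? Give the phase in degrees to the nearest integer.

∠(j20 + 20) = arctan(20/20) = 45.00°
∠H(j20) = −45.00° = -45.00°

-45 deg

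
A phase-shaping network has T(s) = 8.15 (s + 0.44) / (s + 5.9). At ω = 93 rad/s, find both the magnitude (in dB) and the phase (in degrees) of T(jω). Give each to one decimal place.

|j93 + 0.44| = √(93² + 0.44²) = 93
|j93 + 5.9| = √(93² + 5.9²) = 93.19
|T(j93)| = 8.15 × 93 / 93.19 = 8.1337
20 log₁₀(8.1337) = 18.21 dB
∠(j93 + 0.44) = arctan(93/0.44) = 89.73°
∠(j93 + 5.9) = arctan(93/5.9) = 86.37°
∠T(j93) = 89.73° − 86.37° = 3.36°

|T| = 18.2 dB, ∠T = 3.4°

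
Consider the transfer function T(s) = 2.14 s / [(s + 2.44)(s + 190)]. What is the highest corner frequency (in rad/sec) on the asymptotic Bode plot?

190 rad/sec

Break frequencies occur at each pole and zero magnitude: 2.44 rad/sec, 190 rad/sec.
The highest is 190 rad/sec.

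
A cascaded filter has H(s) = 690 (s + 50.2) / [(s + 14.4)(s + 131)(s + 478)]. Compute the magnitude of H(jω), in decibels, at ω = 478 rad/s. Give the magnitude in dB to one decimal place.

-53.7 dB

|j478 + 50.2| = √(478² + 50.2²) = 480.6
|j478 + 14.4| = √(478² + 14.4²) = 478.2
|j478 + 131| = √(478² + 131²) = 495.6
|j478 + 478| = √(478² + 478²) = 676
|H(j478)| = 690 × 480.6 / (478.2 × 495.6 × 676) = 0.0020698
20 log₁₀(0.0020698) = -53.68 dB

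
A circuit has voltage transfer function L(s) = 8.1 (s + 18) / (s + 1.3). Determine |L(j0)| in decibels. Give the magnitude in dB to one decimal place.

41.0 dB

L(0) = 8.1 × 18 / 1.3 = 112.15
20 log₁₀(112.15) = 41.00 dB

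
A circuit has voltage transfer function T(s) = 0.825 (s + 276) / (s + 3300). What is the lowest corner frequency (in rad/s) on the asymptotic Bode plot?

Break frequencies occur at each pole and zero magnitude: 276 rad/s, 3300 rad/s.
The lowest is 276 rad/s.

276 rad/s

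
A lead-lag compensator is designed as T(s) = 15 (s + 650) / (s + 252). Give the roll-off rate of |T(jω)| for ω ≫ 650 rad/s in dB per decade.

With 1 zero and 1 pole, the high-frequency asymptotic slope is 20 × (1 − 1) = 0 dB/decade.

0 dB/decade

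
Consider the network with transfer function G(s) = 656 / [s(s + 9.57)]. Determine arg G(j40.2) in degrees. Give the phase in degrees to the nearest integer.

-167 deg

∠(j40.2 + 9.57) = arctan(40.2/9.57) = 76.61°
∠(j40.2) = 90.00°
∠G(j40.2) = − (76.61° + 90.00°) = -166.61°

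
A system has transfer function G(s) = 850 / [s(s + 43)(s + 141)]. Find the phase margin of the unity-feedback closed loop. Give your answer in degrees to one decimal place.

89.8°

Gain crossover: |G(jω)| = 1 at ω ≈ 0.14 rad/s.
∠G(j0.14) = −90° − arctan(0.14/43) − arctan(0.14/141) ≈ -90.24°
PM = 180° + (-90.24°) = 89.76°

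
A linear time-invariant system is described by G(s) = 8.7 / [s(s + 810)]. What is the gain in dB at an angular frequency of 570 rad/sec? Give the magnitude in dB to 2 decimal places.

-96.24 dB

|j570 + 810| = √(570² + 810²) = 990.5
|j570| = 570
|G(j570)| = 8.7 / (990.5 × 570) = 1.541e-05
20 log₁₀(1.541e-05) = -96.244 dB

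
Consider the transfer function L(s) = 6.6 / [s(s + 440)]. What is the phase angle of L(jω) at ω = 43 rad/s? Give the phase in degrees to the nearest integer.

-96°

∠(j43 + 440) = arctan(43/440) = 5.58°
∠(j43) = 90.00°
∠L(j43) = − (5.58° + 90.00°) = -95.58°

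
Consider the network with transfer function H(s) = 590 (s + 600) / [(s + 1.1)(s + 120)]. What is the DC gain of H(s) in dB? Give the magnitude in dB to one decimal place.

H(0) = 590 × 600 / (1.1 × 120) = 2681.8
20 log₁₀(2681.8) = 68.57 dB

68.6 dB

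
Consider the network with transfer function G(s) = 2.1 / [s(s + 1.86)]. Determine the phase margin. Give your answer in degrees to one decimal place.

61.8°

Gain crossover: |G(jω)| = 1 at ω ≈ 0.995 rad/sec.
∠G(j0.995) = −90° − arctan(0.995/1.86) ≈ -118.15°
PM = 180° + (-118.15°) = 61.85°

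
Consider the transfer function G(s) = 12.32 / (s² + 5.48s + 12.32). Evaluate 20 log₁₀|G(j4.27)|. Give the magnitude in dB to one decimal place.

|(j4.27)² + 5.48(j4.27) + 12.32| = |-5.9129 + j23.4| = 24.14
|G(j4.27)| = 12.32 / 24.14 = 0.51046
20 log₁₀(0.51046) = -5.84 dB

-5.8 dB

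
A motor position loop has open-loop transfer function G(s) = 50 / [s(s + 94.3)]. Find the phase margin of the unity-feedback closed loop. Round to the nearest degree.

90°

Gain crossover: |G(jω)| = 1 at ω ≈ 0.53 rad/sec.
∠G(j0.53) = −90° − arctan(0.53/94.3) ≈ -90.32°
PM = 180° + (-90.32°) = 89.68°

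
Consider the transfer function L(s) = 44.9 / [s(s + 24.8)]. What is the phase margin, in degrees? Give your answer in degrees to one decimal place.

85.8°

Gain crossover: |L(jω)| = 1 at ω ≈ 1.81 rad/s.
∠L(j1.81) = −90° − arctan(1.81/24.8) ≈ -94.16°
PM = 180° + (-94.16°) = 85.84°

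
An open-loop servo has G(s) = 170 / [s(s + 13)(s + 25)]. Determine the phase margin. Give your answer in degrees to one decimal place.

Gain crossover: |G(jω)| = 1 at ω ≈ 0.523 rad/s.
∠G(j0.523) = −90° − arctan(0.523/13) − arctan(0.523/25) ≈ -93.50°
PM = 180° + (-93.50°) = 86.50°

86.5 deg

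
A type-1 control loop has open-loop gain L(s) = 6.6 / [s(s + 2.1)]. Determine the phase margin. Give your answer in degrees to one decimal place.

Gain crossover: |L(jω)| = 1 at ω ≈ 2.18 rad/s.
∠L(j2.18) = −90° − arctan(2.18/2.1) ≈ -136.07°
PM = 180° + (-136.07°) = 43.93°

43.9 deg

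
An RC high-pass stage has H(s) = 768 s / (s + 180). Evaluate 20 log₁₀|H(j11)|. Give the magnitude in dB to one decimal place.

|j11| = 11
|j11 + 180| = √(11² + 180²) = 180.3
|H(j11)| = 768 × 11 / 180.3 = 46.846
20 log₁₀(46.846) = 33.41 dB

33.4 dB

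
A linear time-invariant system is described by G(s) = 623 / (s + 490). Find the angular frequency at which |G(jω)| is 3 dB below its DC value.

490 rad/s

For a single-pole low-pass, the −3 dB point is at the pole: ω = 490 rad/s.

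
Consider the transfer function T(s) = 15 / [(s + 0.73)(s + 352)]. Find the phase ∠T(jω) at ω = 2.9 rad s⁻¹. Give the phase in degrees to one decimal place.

∠(j2.9 + 0.73) = arctan(2.9/0.73) = 75.87°
∠(j2.9 + 352) = arctan(2.9/352) = 0.47°
∠T(j2.9) = − (75.87° + 0.47°) = -76.34°

-76.3°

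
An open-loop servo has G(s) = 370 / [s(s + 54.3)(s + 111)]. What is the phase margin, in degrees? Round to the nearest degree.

Gain crossover: |G(jω)| = 1 at ω ≈ 0.0614 rad s⁻¹.
∠G(j0.0614) = −90° − arctan(0.0614/54.3) − arctan(0.0614/111) ≈ -90.10°
PM = 180° + (-90.10°) = 89.90°

90°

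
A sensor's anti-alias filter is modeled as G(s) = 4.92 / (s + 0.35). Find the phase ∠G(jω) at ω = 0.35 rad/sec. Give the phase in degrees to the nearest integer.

-45°

∠(j0.35 + 0.35) = arctan(0.35/0.35) = 45.00°
∠G(j0.35) = −45.00° = -45.00°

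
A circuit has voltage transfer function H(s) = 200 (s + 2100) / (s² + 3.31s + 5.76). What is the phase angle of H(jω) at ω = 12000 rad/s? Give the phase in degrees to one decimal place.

-99.9 deg

∠(j12000 + 2100) = arctan(12000/2100) = 80.07°
∠[(j12000)² + 3.31(j12000) + 5.76] = ∠[-1.44e+08 + j39720] = 179.98°
∠H(j12000) = 80.07° − 179.98° = -99.91°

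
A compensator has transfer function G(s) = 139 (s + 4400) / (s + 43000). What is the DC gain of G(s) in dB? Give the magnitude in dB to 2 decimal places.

G(0) = 139 × 4400 / 43000 = 14.223
20 log₁₀(14.223) = 23.060 dB

23.06 dB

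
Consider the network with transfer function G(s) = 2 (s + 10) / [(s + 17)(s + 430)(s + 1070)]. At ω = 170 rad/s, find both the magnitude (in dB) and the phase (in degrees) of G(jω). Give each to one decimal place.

|G| = -108.0 dB, ∠G = -28.3 deg

|j170 + 10| = √(170² + 10²) = 170.3
|j170 + 17| = √(170² + 17²) = 170.8
|j170 + 430| = √(170² + 430²) = 462.4
|j170 + 1070| = √(170² + 1070²) = 1083
|G(j170)| = 2 × 170.3 / (170.8 × 462.4 × 1083) = 3.9794e-06
20 log₁₀(3.9794e-06) = -108.00 dB
∠(j170 + 10) = arctan(170/10) = 86.63°
∠(j170 + 17) = arctan(170/17) = 84.29°
∠(j170 + 430) = arctan(170/430) = 21.57°
∠(j170 + 1070) = arctan(170/1070) = 9.03°
∠G(j170) = 86.63° − (84.29° + 21.57° + 9.03°) = -28.25°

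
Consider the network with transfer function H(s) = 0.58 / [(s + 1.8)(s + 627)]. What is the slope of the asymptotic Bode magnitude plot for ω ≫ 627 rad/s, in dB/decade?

With 0 zeros and 2 poles, the high-frequency asymptotic slope is 20 × (0 − 2) = -40 dB/decade.

-40 dB/decade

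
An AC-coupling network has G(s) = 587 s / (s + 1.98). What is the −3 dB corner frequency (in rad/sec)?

1.98 rad/sec

For a single-pole high-pass, the −3 dB point is at the pole: ω = 1.98 rad/sec.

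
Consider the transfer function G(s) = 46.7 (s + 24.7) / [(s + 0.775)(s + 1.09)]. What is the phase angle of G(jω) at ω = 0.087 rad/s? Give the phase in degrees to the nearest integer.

∠(j0.087 + 24.7) = arctan(0.087/24.7) = 0.20°
∠(j0.087 + 0.775) = arctan(0.087/0.775) = 6.41°
∠(j0.087 + 1.09) = arctan(0.087/1.09) = 4.56°
∠G(j0.087) = 0.20° − (6.41° + 4.56°) = -10.77°

-11°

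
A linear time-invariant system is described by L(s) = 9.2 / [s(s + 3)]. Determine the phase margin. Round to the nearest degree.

Gain crossover: |L(jω)| = 1 at ω ≈ 2.4 rad/s.
∠L(j2.4) = −90° − arctan(2.4/3) ≈ -128.62°
PM = 180° + (-128.62°) = 51.38°

51°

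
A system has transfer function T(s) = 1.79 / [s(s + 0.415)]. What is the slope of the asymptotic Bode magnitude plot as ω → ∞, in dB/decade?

-40 dB/decade

With 0 zeros and 2 poles, the high-frequency asymptotic slope is 20 × (0 − 2) = -40 dB/decade.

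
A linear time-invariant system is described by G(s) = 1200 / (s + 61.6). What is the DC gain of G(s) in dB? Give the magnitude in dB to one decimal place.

G(0) = 1200 / 61.6 = 19.481
20 log₁₀(19.481) = 25.79 dB

25.8 dB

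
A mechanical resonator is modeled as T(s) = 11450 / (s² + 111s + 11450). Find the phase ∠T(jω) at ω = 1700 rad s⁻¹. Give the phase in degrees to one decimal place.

∠[(j1700)² + 111(j1700) + 11450] = ∠[-2.8786e+06 + j1.887e+05] = 176.25°
∠T(j1700) = −176.25° = -176.25°

-176.2 deg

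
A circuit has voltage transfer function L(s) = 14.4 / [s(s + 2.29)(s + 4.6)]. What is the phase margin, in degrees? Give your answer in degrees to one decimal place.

48.4°

Gain crossover: |L(jω)| = 1 at ω ≈ 1.18 rad s⁻¹.
∠L(j1.18) = −90° − arctan(1.18/2.29) − arctan(1.18/4.6) ≈ -131.58°
PM = 180° + (-131.58°) = 48.42°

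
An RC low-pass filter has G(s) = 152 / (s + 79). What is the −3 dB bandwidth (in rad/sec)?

For a single-pole low-pass, the −3 dB point is at the pole: ω = 79 rad/sec.

79 rad/sec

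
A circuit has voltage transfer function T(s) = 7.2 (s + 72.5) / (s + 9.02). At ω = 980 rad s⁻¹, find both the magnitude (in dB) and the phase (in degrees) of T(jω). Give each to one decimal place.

|T| = 17.2 dB, ∠T = -3.7°

|j980 + 72.5| = √(980² + 72.5²) = 982.7
|j980 + 9.02| = √(980² + 9.02²) = 980
|T(j980)| = 7.2 × 982.7 / 980 = 7.2194
20 log₁₀(7.2194) = 17.17 dB
∠(j980 + 72.5) = arctan(980/72.5) = 85.77°
∠(j980 + 9.02) = arctan(980/9.02) = 89.47°
∠T(j980) = 85.77° − 89.47° = -3.70°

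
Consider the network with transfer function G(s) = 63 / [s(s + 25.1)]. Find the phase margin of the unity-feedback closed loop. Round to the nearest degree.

Gain crossover: |G(jω)| = 1 at ω ≈ 2.5 rad s⁻¹.
∠G(j2.5) = −90° − arctan(2.5/25.1) ≈ -95.68°
PM = 180° + (-95.68°) = 84.32°

84°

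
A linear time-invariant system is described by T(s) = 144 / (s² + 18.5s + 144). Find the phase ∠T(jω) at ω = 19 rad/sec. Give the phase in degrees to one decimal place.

-121.7°

∠[(j19)² + 18.5(j19) + 144] = ∠[-217 + j351.5] = 121.69°
∠T(j19) = −121.69° = -121.69°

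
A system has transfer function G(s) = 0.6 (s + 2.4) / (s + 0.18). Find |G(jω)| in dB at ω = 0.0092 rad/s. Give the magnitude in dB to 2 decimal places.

18.05 dB

|j0.0092 + 2.4| = √(0.0092² + 2.4²) = 2.4
|j0.0092 + 0.18| = √(0.0092² + 0.18²) = 0.1802
|G(j0.0092)| = 0.6 × 2.4 / 0.1802 = 7.9896
20 log₁₀(7.9896) = 18.051 dB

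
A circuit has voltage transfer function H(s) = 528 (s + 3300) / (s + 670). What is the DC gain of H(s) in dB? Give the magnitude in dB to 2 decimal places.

68.30 dB

H(0) = 528 × 3300 / 670 = 2600.6
20 log₁₀(2600.6) = 68.301 dB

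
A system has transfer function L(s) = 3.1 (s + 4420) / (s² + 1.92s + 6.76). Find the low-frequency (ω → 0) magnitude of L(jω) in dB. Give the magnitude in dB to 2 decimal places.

66.14 dB

L(0) = 3.1 × 4420 / 6.76 = 2026.9
20 log₁₀(2026.9) = 66.137 dB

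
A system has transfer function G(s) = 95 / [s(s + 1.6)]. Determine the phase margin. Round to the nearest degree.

9 deg

Gain crossover: |G(jω)| = 1 at ω ≈ 9.68 rad/sec.
∠G(j9.68) = −90° − arctan(9.68/1.6) ≈ -170.62°
PM = 180° + (-170.62°) = 9.38°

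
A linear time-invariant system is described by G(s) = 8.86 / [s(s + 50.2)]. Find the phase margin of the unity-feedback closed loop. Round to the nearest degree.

90°

Gain crossover: |G(jω)| = 1 at ω ≈ 0.176 rad/s.
∠G(j0.176) = −90° − arctan(0.176/50.2) ≈ -90.20°
PM = 180° + (-90.20°) = 89.80°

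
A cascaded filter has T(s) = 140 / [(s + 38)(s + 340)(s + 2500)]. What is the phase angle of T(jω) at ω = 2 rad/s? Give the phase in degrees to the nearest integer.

-3°

∠(j2 + 38) = arctan(2/38) = 3.01°
∠(j2 + 340) = arctan(2/340) = 0.34°
∠(j2 + 2500) = arctan(2/2500) = 0.05°
∠T(j2) = − (3.01° + 0.34° + 0.05°) = -3.40°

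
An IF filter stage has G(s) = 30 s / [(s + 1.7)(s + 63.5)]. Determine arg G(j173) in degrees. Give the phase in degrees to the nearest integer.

-69°

∠(j173) = 90.00°
∠(j173 + 1.7) = arctan(173/1.7) = 89.44°
∠(j173 + 63.5) = arctan(173/63.5) = 69.84°
∠G(j173) = 90.00° − (89.44° + 69.84°) = -69.28°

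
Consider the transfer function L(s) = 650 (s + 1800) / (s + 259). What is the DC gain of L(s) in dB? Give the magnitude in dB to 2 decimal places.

L(0) = 650 × 1800 / 259 = 4517.4
20 log₁₀(4517.4) = 73.098 dB

73.10 dB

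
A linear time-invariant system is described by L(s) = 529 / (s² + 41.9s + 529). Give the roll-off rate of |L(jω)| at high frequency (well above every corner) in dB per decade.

-40 dB/decade

With 0 zeros and 2 poles, the high-frequency asymptotic slope is 20 × (0 − 2) = -40 dB/decade.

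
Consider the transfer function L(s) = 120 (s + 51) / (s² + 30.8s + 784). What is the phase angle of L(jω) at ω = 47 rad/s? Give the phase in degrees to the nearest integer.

∠(j47 + 51) = arctan(47/51) = 42.66°
∠[(j47)² + 30.8(j47) + 784] = ∠[-1425 + j1447.6] = 134.55°
∠L(j47) = 42.66° − 134.55° = -91.89°

-92°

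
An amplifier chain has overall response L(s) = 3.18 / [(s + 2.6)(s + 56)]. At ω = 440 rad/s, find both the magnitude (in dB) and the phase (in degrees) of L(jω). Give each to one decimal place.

|j440 + 2.6| = √(440² + 2.6²) = 440
|j440 + 56| = √(440² + 56²) = 443.5
|L(j440)| = 3.18 / (440 × 443.5) = 1.6294e-05
20 log₁₀(1.6294e-05) = -95.76 dB
∠(j440 + 2.6) = arctan(440/2.6) = 89.66°
∠(j440 + 56) = arctan(440/56) = 82.75°
∠L(j440) = − (89.66° + 82.75°) = -172.41°

|L| = -95.8 dB, ∠L = -172.4°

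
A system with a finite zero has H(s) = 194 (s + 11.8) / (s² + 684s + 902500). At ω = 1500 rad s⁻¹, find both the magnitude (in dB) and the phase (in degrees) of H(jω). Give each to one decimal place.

|H| = -15.3 dB, ∠H = -53.2°

|j1500 + 11.8| = √(1500² + 11.8²) = 1500
|(j1500)² + 684(j1500) + 902500| = |-1.3475e+06 + j1.026e+06| = 1.694e+06
|H(j1500)| = 194 × 1500 / 1.694e+06 = 0.17182
20 log₁₀(0.17182) = -15.30 dB
∠(j1500 + 11.8) = arctan(1500/11.8) = 89.55°
∠[(j1500)² + 684(j1500) + 902500] = ∠[-1.3475e+06 + j1.026e+06] = 142.71°
∠H(j1500) = 89.55° − 142.71° = -53.16°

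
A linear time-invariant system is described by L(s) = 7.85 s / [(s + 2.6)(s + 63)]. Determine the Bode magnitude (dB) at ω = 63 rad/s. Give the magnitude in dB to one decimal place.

|j63| = 63
|j63 + 2.6| = √(63² + 2.6²) = 63.05
|j63 + 63| = √(63² + 63²) = 89.1
|L(j63)| = 7.85 × 63 / (63.05 × 89.1) = 0.088033
20 log₁₀(0.088033) = -21.11 dB

-21.1 dB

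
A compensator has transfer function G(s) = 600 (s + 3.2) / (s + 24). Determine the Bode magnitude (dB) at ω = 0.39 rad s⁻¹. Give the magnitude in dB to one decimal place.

38.1 dB

|j0.39 + 3.2| = √(0.39² + 3.2²) = 3.224
|j0.39 + 24| = √(0.39² + 24²) = 24
|G(j0.39)| = 600 × 3.224 / 24 = 80.581
20 log₁₀(80.581) = 38.12 dB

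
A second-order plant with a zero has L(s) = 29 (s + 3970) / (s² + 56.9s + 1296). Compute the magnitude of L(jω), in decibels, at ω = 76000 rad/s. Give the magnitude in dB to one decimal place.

-68.4 dB

|j76000 + 3970| = √(76000² + 3970²) = 7.61e+04
|(j76000)² + 56.9(j76000) + 1296| = |-5.776e+09 + j4.3244e+06| = 5.776e+09
|L(j76000)| = 29 × 7.61e+04 / 5.776e+09 = 0.0003821
20 log₁₀(0.0003821) = -68.36 dB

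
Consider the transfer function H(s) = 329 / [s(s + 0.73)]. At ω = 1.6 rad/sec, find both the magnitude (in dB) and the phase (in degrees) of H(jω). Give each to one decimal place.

|H| = 41.4 dB, ∠H = -155.5°

|j1.6 + 0.73| = √(1.6² + 0.73²) = 1.759
|j1.6| = 1.6
|H(j1.6)| = 329 / (1.759 × 1.6) = 116.92
20 log₁₀(116.92) = 41.36 dB
∠(j1.6 + 0.73) = arctan(1.6/0.73) = 65.48°
∠(j1.6) = 90.00°
∠H(j1.6) = − (65.48° + 90.00°) = -155.48°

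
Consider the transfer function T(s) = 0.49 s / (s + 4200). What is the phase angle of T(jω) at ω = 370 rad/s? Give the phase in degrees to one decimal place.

85.0°

∠(j370) = 90.00°
∠(j370 + 4200) = arctan(370/4200) = 5.03°
∠T(j370) = 90.00° − 5.03° = 84.97°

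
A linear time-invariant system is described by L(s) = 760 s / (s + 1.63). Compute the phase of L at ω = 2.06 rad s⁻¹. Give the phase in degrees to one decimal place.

38.4 deg

∠(j2.06) = 90.00°
∠(j2.06 + 1.63) = arctan(2.06/1.63) = 51.65°
∠L(j2.06) = 90.00° − 51.65° = 38.35°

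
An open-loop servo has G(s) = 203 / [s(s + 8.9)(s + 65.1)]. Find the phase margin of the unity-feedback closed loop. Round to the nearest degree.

87°

Gain crossover: |G(jω)| = 1 at ω ≈ 0.35 rad s⁻¹.
∠G(j0.35) = −90° − arctan(0.35/8.9) − arctan(0.35/65.1) ≈ -92.56°
PM = 180° + (-92.56°) = 87.44°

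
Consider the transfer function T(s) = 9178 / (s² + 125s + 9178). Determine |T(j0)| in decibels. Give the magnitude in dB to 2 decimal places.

0.00 dB

T(0) = 9178 / 9178 = 1
20 log₁₀(1) = 0.000 dB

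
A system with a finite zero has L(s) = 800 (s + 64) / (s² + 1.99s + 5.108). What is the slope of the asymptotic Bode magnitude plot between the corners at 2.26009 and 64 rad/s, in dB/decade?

In this band the factors already past their corner are: complex pole pair at ωₙ ≈ 2.26; net slope = -40 dB/decade.

-40 dB/decade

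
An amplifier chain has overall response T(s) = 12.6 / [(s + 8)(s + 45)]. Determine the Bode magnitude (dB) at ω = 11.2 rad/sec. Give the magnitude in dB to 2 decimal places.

-34.09 dB

|j11.2 + 8| = √(11.2² + 8²) = 13.76
|j11.2 + 45| = √(11.2² + 45²) = 46.37
|T(j11.2)| = 12.6 / (13.76 × 46.37) = 0.019741
20 log₁₀(0.019741) = -34.093 dB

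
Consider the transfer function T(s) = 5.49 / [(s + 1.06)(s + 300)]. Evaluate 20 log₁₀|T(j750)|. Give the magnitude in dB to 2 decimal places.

|j750 + 1.06| = √(750² + 1.06²) = 750
|j750 + 300| = √(750² + 300²) = 807.8
|T(j750)| = 5.49 / (750 × 807.8) = 9.0619e-06
20 log₁₀(9.0619e-06) = -100.856 dB

-100.86 dB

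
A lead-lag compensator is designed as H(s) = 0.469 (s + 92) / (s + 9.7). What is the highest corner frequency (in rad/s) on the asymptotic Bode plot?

Break frequencies occur at each pole and zero magnitude: 9.7 rad/s, 92 rad/s.
The highest is 92 rad/s.

92 rad/s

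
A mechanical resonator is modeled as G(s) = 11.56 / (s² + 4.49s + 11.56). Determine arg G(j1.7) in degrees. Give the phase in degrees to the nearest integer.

-41°

∠[(j1.7)² + 4.49(j1.7) + 11.56] = ∠[8.67 + j7.633] = 41.36°
∠G(j1.7) = −41.36° = -41.36°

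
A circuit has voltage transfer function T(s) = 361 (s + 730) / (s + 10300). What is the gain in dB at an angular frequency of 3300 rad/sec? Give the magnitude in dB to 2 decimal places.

41.05 dB

|j3300 + 730| = √(3300² + 730²) = 3380
|j3300 + 10300| = √(3300² + 10300²) = 1.082e+04
|T(j3300)| = 361 × 3380 / 1.082e+04 = 112.81
20 log₁₀(112.81) = 41.047 dB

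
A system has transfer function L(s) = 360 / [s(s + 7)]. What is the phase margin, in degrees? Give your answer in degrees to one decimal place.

Gain crossover: |L(jω)| = 1 at ω ≈ 18.3 rad/s.
∠L(j18.3) = −90° − arctan(18.3/7) ≈ -159.11°
PM = 180° + (-159.11°) = 20.89°

20.9°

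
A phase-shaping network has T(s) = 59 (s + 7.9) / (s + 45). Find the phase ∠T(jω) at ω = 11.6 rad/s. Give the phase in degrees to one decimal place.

∠(j11.6 + 7.9) = arctan(11.6/7.9) = 55.74°
∠(j11.6 + 45) = arctan(11.6/45) = 14.45°
∠T(j11.6) = 55.74° − 14.45° = 41.29°

41.3°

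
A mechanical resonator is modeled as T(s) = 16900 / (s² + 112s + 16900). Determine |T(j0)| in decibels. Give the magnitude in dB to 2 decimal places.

T(0) = 16900 / 16900 = 1
20 log₁₀(1) = 0.000 dB

0.00 dB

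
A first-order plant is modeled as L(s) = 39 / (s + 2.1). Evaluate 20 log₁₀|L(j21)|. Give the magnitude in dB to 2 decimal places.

5.33 dB

|j21 + 2.1| = √(21² + 2.1²) = 21.1
|L(j21)| = 39 / 21.1 = 1.8479
20 log₁₀(1.8479) = 5.334 dB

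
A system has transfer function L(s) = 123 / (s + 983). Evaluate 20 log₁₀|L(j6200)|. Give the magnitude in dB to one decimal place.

|j6200 + 983| = √(6200² + 983²) = 6277
|L(j6200)| = 123 / 6277 = 0.019594
20 log₁₀(0.019594) = -34.16 dB

-34.2 dB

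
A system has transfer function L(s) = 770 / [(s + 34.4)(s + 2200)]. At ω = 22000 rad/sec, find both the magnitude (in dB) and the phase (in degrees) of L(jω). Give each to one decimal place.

|j22000 + 34.4| = √(22000² + 34.4²) = 2.2e+04
|j22000 + 2200| = √(22000² + 2200²) = 2.211e+04
|L(j22000)| = 770 / (2.2e+04 × 2.211e+04) = 1.583e-06
20 log₁₀(1.583e-06) = -116.01 dB
∠(j22000 + 34.4) = arctan(22000/34.4) = 89.91°
∠(j22000 + 2200) = arctan(22000/2200) = 84.29°
∠L(j22000) = − (89.91° + 84.29°) = -174.20°

|L| = -116.0 dB, ∠L = -174.2 deg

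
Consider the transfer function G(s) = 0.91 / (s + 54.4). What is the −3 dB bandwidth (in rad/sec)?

54.4 rad/sec

For a single-pole low-pass, the −3 dB point is at the pole: ω = 54.4 rad/sec.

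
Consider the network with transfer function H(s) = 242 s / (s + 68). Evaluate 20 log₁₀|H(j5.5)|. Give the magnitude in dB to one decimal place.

25.8 dB

|j5.5| = 5.5
|j5.5 + 68| = √(5.5² + 68²) = 68.22
|H(j5.5)| = 242 × 5.5 / 68.22 = 19.51
20 log₁₀(19.51) = 25.81 dB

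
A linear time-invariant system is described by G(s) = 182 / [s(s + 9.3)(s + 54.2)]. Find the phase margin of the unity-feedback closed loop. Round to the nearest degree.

Gain crossover: |G(jω)| = 1 at ω ≈ 0.361 rad s⁻¹.
∠G(j0.361) = −90° − arctan(0.361/9.3) − arctan(0.361/54.2) ≈ -92.60°
PM = 180° + (-92.60°) = 87.40°

87°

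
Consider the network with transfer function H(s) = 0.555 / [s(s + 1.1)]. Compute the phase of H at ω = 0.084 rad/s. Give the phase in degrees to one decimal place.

∠(j0.084 + 1.1) = arctan(0.084/1.1) = 4.37°
∠(j0.084) = 90.00°
∠H(j0.084) = − (4.37° + 90.00°) = -94.37°

-94.4°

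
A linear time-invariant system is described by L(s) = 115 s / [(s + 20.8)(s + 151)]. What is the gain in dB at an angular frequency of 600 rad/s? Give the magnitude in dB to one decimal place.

|j600| = 600
|j600 + 20.8| = √(600² + 20.8²) = 600.4
|j600 + 151| = √(600² + 151²) = 618.7
|L(j600)| = 115 × 600 / (600.4 × 618.7) = 0.18576
20 log₁₀(0.18576) = -14.62 dB

-14.6 dB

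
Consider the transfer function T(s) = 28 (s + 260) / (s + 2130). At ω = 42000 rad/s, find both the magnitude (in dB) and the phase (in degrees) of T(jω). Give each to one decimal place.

|j42000 + 260| = √(42000² + 260²) = 4.2e+04
|j42000 + 2130| = √(42000² + 2130²) = 4.205e+04
|T(j42000)| = 28 × 4.2e+04 / 4.205e+04 = 27.965
20 log₁₀(27.965) = 28.93 dB
∠(j42000 + 260) = arctan(42000/260) = 89.65°
∠(j42000 + 2130) = arctan(42000/2130) = 87.10°
∠T(j42000) = 89.65° − 87.10° = 2.55°

|T| = 28.9 dB, ∠T = 2.5 deg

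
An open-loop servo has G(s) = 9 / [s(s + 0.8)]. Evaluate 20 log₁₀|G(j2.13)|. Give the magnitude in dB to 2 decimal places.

|j2.13 + 0.8| = √(2.13² + 0.8²) = 2.275
|j2.13| = 2.13
|G(j2.13)| = 9 / (2.275 × 2.13) = 1.8571
20 log₁₀(1.8571) = 5.377 dB

5.38 dB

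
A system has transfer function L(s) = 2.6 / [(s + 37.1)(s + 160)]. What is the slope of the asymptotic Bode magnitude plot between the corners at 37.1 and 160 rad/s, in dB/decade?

-20 dB/decade

In this band the factors already past their corner are: pole at 37.1; net slope = -20 dB/decade.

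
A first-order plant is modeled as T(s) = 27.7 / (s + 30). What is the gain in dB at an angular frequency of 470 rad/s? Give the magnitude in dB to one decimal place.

|j470 + 30| = √(470² + 30²) = 471
|T(j470)| = 27.7 / 471 = 0.058816
20 log₁₀(0.058816) = -24.61 dB

-24.6 dB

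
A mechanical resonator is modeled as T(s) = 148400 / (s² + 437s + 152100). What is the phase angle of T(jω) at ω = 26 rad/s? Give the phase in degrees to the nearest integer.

-4°

∠[(j26)² + 437(j26) + 152100] = ∠[1.5142e+05 + j11362] = 4.29°
∠T(j26) = −4.29° = -4.29°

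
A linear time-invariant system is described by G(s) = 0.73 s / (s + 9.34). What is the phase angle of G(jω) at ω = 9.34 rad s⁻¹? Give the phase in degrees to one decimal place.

∠(j9.34) = 90.00°
∠(j9.34 + 9.34) = arctan(9.34/9.34) = 45.00°
∠G(j9.34) = 90.00° − 45.00° = 45.00°

45.0 deg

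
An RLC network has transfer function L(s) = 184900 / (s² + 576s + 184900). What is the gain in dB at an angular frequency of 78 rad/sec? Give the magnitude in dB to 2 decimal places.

|(j78)² + 576(j78) + 184900| = |1.7882e+05 + j44928| = 1.844e+05
|L(j78)| = 184900 / 1.844e+05 = 1.0029
20 log₁₀(1.0029) = 0.025 dB

0.02 dB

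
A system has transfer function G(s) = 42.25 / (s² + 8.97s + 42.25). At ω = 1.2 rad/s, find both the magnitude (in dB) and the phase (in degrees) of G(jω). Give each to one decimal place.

|G| = 0.0 dB, ∠G = -14.8 deg

|(j1.2)² + 8.97(j1.2) + 42.25| = |40.81 + j10.764| = 42.21
|G(j1.2)| = 42.25 / 42.21 = 1.001
20 log₁₀(1.001) = 0.01 dB
∠[(j1.2)² + 8.97(j1.2) + 42.25] = ∠[40.81 + j10.764] = 14.78°
∠G(j1.2) = −14.78° = -14.78°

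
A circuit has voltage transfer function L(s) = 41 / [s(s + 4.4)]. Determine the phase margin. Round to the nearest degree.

Gain crossover: |L(jω)| = 1 at ω ≈ 5.7 rad/s.
∠L(j5.7) = −90° − arctan(5.7/4.4) ≈ -142.32°
PM = 180° + (-142.32°) = 37.68°

38°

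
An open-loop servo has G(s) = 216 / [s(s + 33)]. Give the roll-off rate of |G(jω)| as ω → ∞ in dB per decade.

With 0 zeros and 2 poles, the high-frequency asymptotic slope is 20 × (0 − 2) = -40 dB/decade.

-40 dB/decade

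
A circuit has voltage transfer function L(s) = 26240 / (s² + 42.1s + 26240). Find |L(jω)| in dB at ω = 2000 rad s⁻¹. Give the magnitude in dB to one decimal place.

-43.6 dB

|(j2000)² + 42.1(j2000) + 26240| = |-3.9738e+06 + j84200| = 3.975e+06
|L(j2000)| = 26240 / 3.975e+06 = 0.0066018
20 log₁₀(0.0066018) = -43.61 dB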